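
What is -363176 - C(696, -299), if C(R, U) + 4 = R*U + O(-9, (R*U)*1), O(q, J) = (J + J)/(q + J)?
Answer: -10757360964/69371 ≈ -1.5507e+5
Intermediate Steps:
O(q, J) = 2*J/(J + q) (O(q, J) = (2*J)/(J + q) = 2*J/(J + q))
C(R, U) = -4 + R*U + 2*R*U/(-9 + R*U) (C(R, U) = -4 + (R*U + 2*((R*U)*1)/((R*U)*1 - 9)) = -4 + (R*U + 2*(R*U)/(R*U - 9)) = -4 + (R*U + 2*(R*U)/(-9 + R*U)) = -4 + (R*U + 2*R*U/(-9 + R*U)) = -4 + R*U + 2*R*U/(-9 + R*U))
-363176 - C(696, -299) = -363176 - (36 + 696**2*(-299)**2 - 11*696*(-299))/(-9 + 696*(-299)) = -363176 - (36 + 484416*89401 + 2289144)/(-9 - 208104) = -363176 - (36 + 43307274816 + 2289144)/(-208113) = -363176 - (-1)*43309563996/208113 = -363176 - 1*(-14436521332/69371) = -363176 + 14436521332/69371 = -10757360964/69371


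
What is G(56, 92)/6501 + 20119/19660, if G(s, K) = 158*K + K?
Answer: 139460033/42603220 ≈ 3.2735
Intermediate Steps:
G(s, K) = 159*K
G(56, 92)/6501 + 20119/19660 = (159*92)/6501 + 20119/19660 = 14628*(1/6501) + 20119*(1/19660) = 4876/2167 + 20119/19660 = 139460033/42603220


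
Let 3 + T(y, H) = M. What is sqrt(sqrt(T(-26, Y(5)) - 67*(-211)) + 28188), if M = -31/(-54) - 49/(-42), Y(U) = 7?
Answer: sqrt(253692 + sqrt(1144995))/3 ≈ 168.25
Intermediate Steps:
M = 47/27 (M = -31*(-1/54) - 49*(-1/42) = 31/54 + 7/6 = 47/27 ≈ 1.7407)
T(y, H) = -34/27 (T(y, H) = -3 + 47/27 = -34/27)
sqrt(sqrt(T(-26, Y(5)) - 67*(-211)) + 28188) = sqrt(sqrt(-34/27 - 67*(-211)) + 28188) = sqrt(sqrt(-34/27 + 14137) + 28188) = sqrt(sqrt(381665/27) + 28188) = sqrt(sqrt(1144995)/9 + 28188) = sqrt(28188 + sqrt(1144995)/9)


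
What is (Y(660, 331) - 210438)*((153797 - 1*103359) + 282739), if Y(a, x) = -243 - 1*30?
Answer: -70204058847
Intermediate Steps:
Y(a, x) = -273 (Y(a, x) = -243 - 30 = -273)
(Y(660, 331) - 210438)*((153797 - 1*103359) + 282739) = (-273 - 210438)*((153797 - 1*103359) + 282739) = -210711*((153797 - 103359) + 282739) = -210711*(50438 + 282739) = -210711*333177 = -70204058847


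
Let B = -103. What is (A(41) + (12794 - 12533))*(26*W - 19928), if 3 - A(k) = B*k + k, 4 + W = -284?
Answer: -121891536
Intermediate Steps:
W = -288 (W = -4 - 284 = -288)
A(k) = 3 + 102*k (A(k) = 3 - (-103*k + k) = 3 - (-102)*k = 3 + 102*k)
(A(41) + (12794 - 12533))*(26*W - 19928) = ((3 + 102*41) + (12794 - 12533))*(26*(-288) - 19928) = ((3 + 4182) + 261)*(-7488 - 19928) = (4185 + 261)*(-27416) = 4446*(-27416) = -121891536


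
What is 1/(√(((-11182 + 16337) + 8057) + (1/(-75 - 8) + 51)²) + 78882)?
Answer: 271709049/21432898739572 - 83*√27231823/21432898739572 ≈ 1.2657e-5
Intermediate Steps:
1/(√(((-11182 + 16337) + 8057) + (1/(-75 - 8) + 51)²) + 78882) = 1/(√((5155 + 8057) + (1/(-83) + 51)²) + 78882) = 1/(√(13212 + (-1/83 + 51)²) + 78882) = 1/(√(13212 + (4232/83)²) + 78882) = 1/(√(13212 + 17909824/6889) + 78882) = 1/(√(108927292/6889) + 78882) = 1/(2*√27231823/83 + 78882) = 1/(78882 + 2*√27231823/83)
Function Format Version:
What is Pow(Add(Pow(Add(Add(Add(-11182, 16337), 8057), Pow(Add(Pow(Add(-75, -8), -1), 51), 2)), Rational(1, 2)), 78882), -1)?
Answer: Add(Rational(271709049, 21432898739572), Mul(Rational(-83, 21432898739572), Pow(27231823, Rational(1, 2)))) ≈ 1.2657e-5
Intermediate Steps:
Pow(Add(Pow(Add(Add(Add(-11182, 16337), 8057), Pow(Add(Pow(Add(-75, -8), -1), 51), 2)), Rational(1, 2)), 78882), -1) = Pow(Add(Pow(Add(Add(5155, 8057), Pow(Add(Pow(-83, -1), 51), 2)), Rational(1, 2)), 78882), -1) = Pow(Add(Pow(Add(13212, Pow(Add(Rational(-1, 83), 51), 2)), Rational(1, 2)), 78882), -1) = Pow(Add(Pow(Add(13212, Pow(Rational(4232, 83), 2)), Rational(1, 2)), 78882), -1) = Pow(Add(Pow(Add(13212, Rational(17909824, 6889)), Rational(1, 2)), 78882), -1) = Pow(Add(Pow(Rational(108927292, 6889), Rational(1, 2)), 78882), -1) = Pow(Add(Mul(Rational(2, 83), Pow(27231823, Rational(1, 2))), 78882), -1) = Pow(Add(78882, Mul(Rational(2, 83), Pow(27231823, Rational(1, 2)))), -1)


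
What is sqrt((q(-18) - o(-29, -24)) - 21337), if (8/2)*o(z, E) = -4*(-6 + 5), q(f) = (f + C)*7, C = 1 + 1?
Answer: 5*I*sqrt(858) ≈ 146.46*I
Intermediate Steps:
C = 2
q(f) = 14 + 7*f (q(f) = (f + 2)*7 = (2 + f)*7 = 14 + 7*f)
o(z, E) = 1 (o(z, E) = (-4*(-6 + 5))/4 = (-4*(-1))/4 = (1/4)*4 = 1)
sqrt((q(-18) - o(-29, -24)) - 21337) = sqrt(((14 + 7*(-18)) - 1*1) - 21337) = sqrt(((14 - 126) - 1) - 21337) = sqrt((-112 - 1) - 21337) = sqrt(-113 - 21337) = sqrt(-21450) = 5*I*sqrt(858)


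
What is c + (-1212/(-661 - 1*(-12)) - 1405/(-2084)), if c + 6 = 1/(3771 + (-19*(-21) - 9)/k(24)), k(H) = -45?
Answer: -52790241593/15265848092 ≈ -3.4581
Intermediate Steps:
c = -67719/11287 (c = -6 + 1/(3771 + (-19*(-21) - 9)/(-45)) = -6 + 1/(3771 + (399 - 9)*(-1/45)) = -6 + 1/(3771 + 390*(-1/45)) = -6 + 1/(3771 - 26/3) = -6 + 1/(11287/3) = -6 + 3/11287 = -67719/11287 ≈ -5.9997)
c + (-1212/(-661 - 1*(-12)) - 1405/(-2084)) = -67719/11287 + (-1212/(-661 - 1*(-12)) - 1405/(-2084)) = -67719/11287 + (-1212/(-661 + 12) - 1405*(-1/2084)) = -67719/11287 + (-1212/(-649) + 1405/2084) = -67719/11287 + (-1212*(-1/649) + 1405/2084) = -67719/11287 + (1212/649 + 1405/2084) = -67719/11287 + 3437653/1352516 = -52790241593/15265848092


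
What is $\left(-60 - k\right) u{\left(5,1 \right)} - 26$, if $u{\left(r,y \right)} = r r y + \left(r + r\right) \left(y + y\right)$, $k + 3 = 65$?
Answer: $-5516$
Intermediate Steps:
$k = 62$ ($k = -3 + 65 = 62$)
$u{\left(r,y \right)} = y r^{2} + 4 r y$ ($u{\left(r,y \right)} = r^{2} y + 2 r 2 y = y r^{2} + 4 r y$)
$\left(-60 - k\right) u{\left(5,1 \right)} - 26 = \left(-60 - 62\right) 5 \cdot 1 \left(4 + 5\right) - 26 = \left(-60 - 62\right) 5 \cdot 1 \cdot 9 - 26 = \left(-122\right) 45 - 26 = -5490 - 26 = -5516$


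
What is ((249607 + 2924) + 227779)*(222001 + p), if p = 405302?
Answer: 301299903930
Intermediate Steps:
((249607 + 2924) + 227779)*(222001 + p) = ((249607 + 2924) + 227779)*(222001 + 405302) = (252531 + 227779)*627303 = 480310*627303 = 301299903930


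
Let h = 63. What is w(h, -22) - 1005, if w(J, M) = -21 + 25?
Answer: -1001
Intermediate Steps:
w(J, M) = 4
w(h, -22) - 1005 = 4 - 1005 = -1001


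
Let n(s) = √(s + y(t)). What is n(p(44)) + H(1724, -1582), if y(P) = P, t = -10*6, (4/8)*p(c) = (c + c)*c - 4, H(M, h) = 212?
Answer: 212 + 2*√1919 ≈ 299.61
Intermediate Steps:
p(c) = -8 + 4*c² (p(c) = 2*((c + c)*c - 4) = 2*((2*c)*c - 4) = 2*(2*c² - 4) = 2*(-4 + 2*c²) = -8 + 4*c²)
t = -60
n(s) = √(-60 + s) (n(s) = √(s - 60) = √(-60 + s))
n(p(44)) + H(1724, -1582) = √(-60 + (-8 + 4*44²)) + 212 = √(-60 + (-8 + 4*1936)) + 212 = √(-60 + (-8 + 7744)) + 212 = √(-60 + 7736) + 212 = √7676 + 212 = 2*√1919 + 212 = 212 + 2*√1919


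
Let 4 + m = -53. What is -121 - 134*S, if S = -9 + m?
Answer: 8723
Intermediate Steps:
m = -57 (m = -4 - 53 = -57)
S = -66 (S = -9 - 57 = -66)
-121 - 134*S = -121 - 134*(-66) = -121 + 8844 = 8723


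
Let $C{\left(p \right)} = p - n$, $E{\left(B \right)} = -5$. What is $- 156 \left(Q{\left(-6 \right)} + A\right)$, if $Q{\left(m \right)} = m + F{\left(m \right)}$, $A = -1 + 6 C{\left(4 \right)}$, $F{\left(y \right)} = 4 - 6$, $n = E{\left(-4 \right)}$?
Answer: $-7020$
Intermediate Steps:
$n = -5$
$C{\left(p \right)} = 5 + p$ ($C{\left(p \right)} = p - -5 = p + 5 = 5 + p$)
$F{\left(y \right)} = -2$ ($F{\left(y \right)} = 4 - 6 = -2$)
$A = 53$ ($A = -1 + 6 \left(5 + 4\right) = -1 + 6 \cdot 9 = -1 + 54 = 53$)
$Q{\left(m \right)} = -2 + m$ ($Q{\left(m \right)} = m - 2 = -2 + m$)
$- 156 \left(Q{\left(-6 \right)} + A\right) = - 156 \left(\left(-2 - 6\right) + 53\right) = - 156 \left(-8 + 53\right) = \left(-156\right) 45 = -7020$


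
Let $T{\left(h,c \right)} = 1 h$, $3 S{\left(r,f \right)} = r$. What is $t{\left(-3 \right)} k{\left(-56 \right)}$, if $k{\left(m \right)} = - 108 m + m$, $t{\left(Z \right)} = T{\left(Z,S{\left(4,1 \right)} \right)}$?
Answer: $-17976$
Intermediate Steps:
$S{\left(r,f \right)} = \frac{r}{3}$
$T{\left(h,c \right)} = h$
$t{\left(Z \right)} = Z$
$k{\left(m \right)} = - 107 m$
$t{\left(-3 \right)} k{\left(-56 \right)} = - 3 \left(\left(-107\right) \left(-56\right)\right) = \left(-3\right) 5992 = -17976$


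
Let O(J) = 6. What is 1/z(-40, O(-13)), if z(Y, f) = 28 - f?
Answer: 1/22 ≈ 0.045455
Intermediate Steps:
1/z(-40, O(-13)) = 1/(28 - 1*6) = 1/(28 - 6) = 1/22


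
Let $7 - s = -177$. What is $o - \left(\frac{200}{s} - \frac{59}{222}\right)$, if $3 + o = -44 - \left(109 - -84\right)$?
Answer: $- \frac{1229633}{5106} \approx -240.82$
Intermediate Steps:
$s = 184$ ($s = 7 - -177 = 7 + 177 = 184$)
$o = -240$ ($o = -3 - \left(153 + 84\right) = -3 - 237 = -240$)
$o - \left(\frac{200}{s} - \frac{59}{222}\right) = -240 - \left(\frac{200}{184} - \frac{59}{222}\right) = -240 - \left(200 \cdot \frac{1}{184} - \frac{59}{222}\right) = -240 - \left(\frac{25}{23} - \frac{59}{222}\right) = -240 - \frac{4193}{5106} = - \frac{1229633}{5106}$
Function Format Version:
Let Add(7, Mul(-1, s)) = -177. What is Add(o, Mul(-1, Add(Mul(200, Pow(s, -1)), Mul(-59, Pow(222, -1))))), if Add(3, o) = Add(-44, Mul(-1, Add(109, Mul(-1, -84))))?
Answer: Rational(-1229633, 5106) ≈ -240.82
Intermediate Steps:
s = 184 (s = Add(7, Mul(-1, -177)) = Add(7, 177) = 184)
o = -240 (o = Add(-3, Add(-44, Mul(-1, Add(109, Mul(-1, -84))))) = Add(-3, Add(-44, Mul(-1, Add(109, 84)))) = Add(-3, Add(-44, Mul(-1, 193))) = Add(-3, Add(-44, -193)) = Add(-3, -237) = -240)
Add(o, Mul(-1, Add(Mul(200, Pow(s, -1)), Mul(-59, Pow(222, -1))))) = Add(-240, Mul(-1, Add(Mul(200, Pow(184, -1)), Mul(-59, Pow(222, -1))))) = Add(-240, Mul(-1, Add(Mul(200, Rational(1, 184)), Mul(-59, Rational(1, 222))))) = Add(-240, Mul(-1, Add(Rational(25, 23), Rational(-59, 222)))) = Add(-240, Mul(-1, Rational(4193, 5106))) = Add(-240, Rational(-4193, 5106)) = Rational(-1229633, 5106)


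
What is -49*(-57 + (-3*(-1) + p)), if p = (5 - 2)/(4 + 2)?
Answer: 5243/2 ≈ 2621.5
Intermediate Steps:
p = 1/2 (p = 3/6 = 3*(1/6) = 1/2 ≈ 0.50000)
-49*(-57 + (-3*(-1) + p)) = -49*(-57 + (-3*(-1) + 1/2)) = -49*(-57 + (3 + 1/2)) = -49*(-57 + 7/2) = -49*(-107/2) = 5243/2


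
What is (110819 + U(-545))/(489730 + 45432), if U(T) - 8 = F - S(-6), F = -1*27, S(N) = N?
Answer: 55403/267581 ≈ 0.20705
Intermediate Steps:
F = -27
U(T) = -13 (U(T) = 8 + (-27 - 1*(-6)) = 8 + (-27 + 6) = 8 - 21 = -13)
(110819 + U(-545))/(489730 + 45432) = (110819 - 13)/(489730 + 45432) = 110806/535162 = 110806*(1/535162) = 55403/267581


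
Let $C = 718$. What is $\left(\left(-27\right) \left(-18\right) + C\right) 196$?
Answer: $235984$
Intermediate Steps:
$\left(\left(-27\right) \left(-18\right) + C\right) 196 = \left(\left(-27\right) \left(-18\right) + 718\right) 196 = \left(486 + 718\right) 196 = 1204 \cdot 196 = 235984$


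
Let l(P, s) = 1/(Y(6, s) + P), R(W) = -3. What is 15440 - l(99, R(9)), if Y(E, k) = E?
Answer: 1621199/105 ≈ 15440.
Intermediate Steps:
l(P, s) = 1/(6 + P)
15440 - l(99, R(9)) = 15440 - 1/(6 + 99) = 15440 - 1/105 = 1621199/105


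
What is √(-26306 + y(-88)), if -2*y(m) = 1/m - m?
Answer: I*√51013589/44 ≈ 162.33*I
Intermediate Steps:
y(m) = m/2 - 1/(2*m) (y(m) = -(1/m - m)/2 = m/2 - 1/(2*m))
√(-26306 + y(-88)) = √(-26306 + (½)*(-1 + (-88)²)/(-88)) = √(-26306 + (½)*(-1/88)*(-1 + 7744)) = √(-26306 + (½)*(-1/88)*7743) = √(-26306 - 7743/176) = √(-4637599/176) = I*√51013589/44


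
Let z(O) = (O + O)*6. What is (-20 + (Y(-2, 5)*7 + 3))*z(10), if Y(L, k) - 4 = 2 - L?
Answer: 4680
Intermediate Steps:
Y(L, k) = 6 - L (Y(L, k) = 4 + (2 - L) = 6 - L)
z(O) = 12*O (z(O) = (2*O)*6 = 12*O)
(-20 + (Y(-2, 5)*7 + 3))*z(10) = (-20 + ((6 - 1*(-2))*7 + 3))*(12*10) = (-20 + ((6 + 2)*7 + 3))*120 = (-20 + (8*7 + 3))*120 = (-20 + (56 + 3))*120 = (-20 + 59)*120 = 39*120 = 4680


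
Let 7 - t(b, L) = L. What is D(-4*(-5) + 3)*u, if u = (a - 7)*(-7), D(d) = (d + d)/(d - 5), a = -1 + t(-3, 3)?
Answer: 644/9 ≈ 71.556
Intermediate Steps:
t(b, L) = 7 - L
a = 3 (a = -1 + (7 - 1*3) = -1 + (7 - 3) = -1 + 4 = 3)
D(d) = 2*d/(-5 + d) (D(d) = (2*d)/(-5 + d) = 2*d/(-5 + d))
u = 28 (u = (3 - 7)*(-7) = -4*(-7) = 28)
D(-4*(-5) + 3)*u = (2*(-4*(-5) + 3)/(-5 + (-4*(-5) + 3)))*28 = (2*(20 + 3)/(-5 + (20 + 3)))*28 = (2*23/(-5 + 23))*28 = (2*23/18)*28 = (2*23*(1/18))*28 = (23/9)*28 = 644/9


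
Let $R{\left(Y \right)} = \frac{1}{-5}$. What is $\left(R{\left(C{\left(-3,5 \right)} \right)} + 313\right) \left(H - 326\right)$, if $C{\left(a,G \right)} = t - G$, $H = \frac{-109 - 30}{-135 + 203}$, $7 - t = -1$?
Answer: $- \frac{513061}{5} \approx -1.0261 \cdot 10^{5}$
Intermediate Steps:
$t = 8$ ($t = 7 - -1 = 7 + 1 = 8$)
$H = - \frac{139}{68} \approx -2.0441$
$C{\left(a,G \right)} = 8 - G$
$R{\left(Y \right)} = - \frac{1}{5}$
$\left(R{\left(C{\left(-3,5 \right)} \right)} + 313\right) \left(H - 326\right) = \left(- \frac{1}{5} + 313\right) \left(- \frac{139}{68} - 326\right) = \frac{1564}{5} \left(- \frac{22307}{68}\right) = - \frac{513061}{5}$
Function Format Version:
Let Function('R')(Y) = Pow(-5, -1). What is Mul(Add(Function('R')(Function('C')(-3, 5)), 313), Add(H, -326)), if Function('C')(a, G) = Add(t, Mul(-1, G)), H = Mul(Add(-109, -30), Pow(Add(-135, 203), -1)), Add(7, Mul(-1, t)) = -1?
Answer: Rational(-513061, 5) ≈ -1.0261e+5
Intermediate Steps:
t = 8 (t = Add(7, Mul(-1, -1)) = Add(7, 1) = 8)
H = Rational(-139, 68) (H = Mul(-139, Pow(68, -1)) = Mul(-139, Rational(1, 68)) = Rational(-139, 68) ≈ -2.0441)
Function('C')(a, G) = Add(8, Mul(-1, G))
Function('R')(Y) = Rational(-1, 5)
Mul(Add(Function('R')(Function('C')(-3, 5)), 313), Add(H, -326)) = Mul(Add(Rational(-1, 5), 313), Add(Rational(-139, 68), -326)) = Mul(Rational(1564, 5), Rational(-22307, 68)) = Rational(-513061, 5)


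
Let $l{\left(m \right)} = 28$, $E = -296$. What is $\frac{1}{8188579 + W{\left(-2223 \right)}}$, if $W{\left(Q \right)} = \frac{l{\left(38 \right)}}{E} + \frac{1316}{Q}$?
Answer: $\frac{164502}{1347037509713} \approx 1.2212 \cdot 10^{-7}$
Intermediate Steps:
$W{\left(Q \right)} = - \frac{7}{74} + \frac{1316}{Q}$ ($W{\left(Q \right)} = \frac{28}{-296} + \frac{1316}{Q} = 28 \left(- \frac{1}{296}\right) + \frac{1316}{Q} = - \frac{7}{74} + \frac{1316}{Q}$)
$\frac{1}{8188579 + W{\left(-2223 \right)}} = \frac{1}{8188579 + \left(- \frac{7}{74} + \frac{1316}{-2223}\right)} = \frac{1}{8188579 + \left(- \frac{7}{74} + 1316 \left(- \frac{1}{2223}\right)\right)} = \frac{1}{8188579 - \frac{112945}{164502}} = \frac{1}{\frac{1347037509713}{164502}} = \frac{164502}{1347037509713}$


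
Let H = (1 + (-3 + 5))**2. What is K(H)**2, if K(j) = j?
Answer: 81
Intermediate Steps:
H = 9 (H = (1 + 2)**2 = 3**2 = 9)
K(H)**2 = 9**2 = 81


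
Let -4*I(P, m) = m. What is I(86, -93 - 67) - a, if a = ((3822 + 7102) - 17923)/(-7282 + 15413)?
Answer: 332239/8131 ≈ 40.861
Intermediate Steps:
I(P, m) = -m/4
a = -6999/8131 (a = (10924 - 17923)/8131 = -6999*1/8131 = -6999/8131 ≈ -0.86078)
I(86, -93 - 67) - a = -(-93 - 67)/4 - 1*(-6999/8131) = -¼*(-160) + 6999/8131 = 40 + 6999/8131 = 332239/8131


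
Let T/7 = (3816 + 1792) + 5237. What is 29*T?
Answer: 2201535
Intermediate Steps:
T = 75915 (T = 7*((3816 + 1792) + 5237) = 7*(5608 + 5237) = 7*10845 = 75915)
29*T = 29*75915 = 2201535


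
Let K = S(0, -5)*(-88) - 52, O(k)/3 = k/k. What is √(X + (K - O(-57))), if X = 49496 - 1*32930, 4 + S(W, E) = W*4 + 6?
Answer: 33*√15 ≈ 127.81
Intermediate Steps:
O(k) = 3 (O(k) = 3*(k/k) = 3*1 = 3)
S(W, E) = 2 + 4*W (S(W, E) = -4 + (W*4 + 6) = -4 + (4*W + 6) = -4 + (6 + 4*W) = 2 + 4*W)
K = -228 (K = (2 + 4*0)*(-88) - 52 = (2 + 0)*(-88) - 52 = 2*(-88) - 52 = -176 - 52 = -228)
X = 16566 (X = 49496 - 32930 = 16566)
√(X + (K - O(-57))) = √(16566 + (-228 - 1*3)) = √(16566 + (-228 - 3)) = √(16566 - 231) = √16335 = 33*√15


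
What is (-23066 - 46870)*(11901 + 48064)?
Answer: -4193712240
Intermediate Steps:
(-23066 - 46870)*(11901 + 48064) = -69936*59965 = -4193712240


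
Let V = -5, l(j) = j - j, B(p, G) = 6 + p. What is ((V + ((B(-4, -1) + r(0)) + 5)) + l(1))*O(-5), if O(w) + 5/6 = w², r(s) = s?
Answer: 145/3 ≈ 48.333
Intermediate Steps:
l(j) = 0
O(w) = -⅚ + w²
((V + ((B(-4, -1) + r(0)) + 5)) + l(1))*O(-5) = ((-5 + (((6 - 4) + 0) + 5)) + 0)*(-⅚ + (-5)²) = ((-5 + ((2 + 0) + 5)) + 0)*(-⅚ + 25) = ((-5 + (2 + 5)) + 0)*(145/6) = ((-5 + 7) + 0)*(145/6) = (2 + 0)*(145/6) = 2*(145/6) = 145/3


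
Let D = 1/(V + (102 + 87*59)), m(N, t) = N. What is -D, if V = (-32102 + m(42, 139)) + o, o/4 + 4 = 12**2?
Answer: 1/26265 ≈ 3.8073e-5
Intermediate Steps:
o = 560 (o = -16 + 4*12**2 = -16 + 4*144 = -16 + 576 = 560)
V = -31500 (V = (-32102 + 42) + 560 = -32060 + 560 = -31500)
D = -1/26265 (D = 1/(-31500 + (102 + 87*59)) = 1/(-31500 + (102 + 5133)) = 1/(-31500 + 5235) = 1/(-26265) = -1/26265 ≈ -3.8073e-5)
-D = -1*(-1/26265) = 1/26265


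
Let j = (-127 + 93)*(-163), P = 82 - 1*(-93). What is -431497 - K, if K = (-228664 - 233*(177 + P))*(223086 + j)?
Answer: 71029715543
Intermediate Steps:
P = 175 (P = 82 + 93 = 175)
j = 5542 (j = -34*(-163) = 5542)
K = -71030147040 (K = (-228664 - 233*(177 + 175))*(223086 + 5542) = (-228664 - 233*352)*228628 = (-228664 - 82016)*228628 = -310680*228628 = -71030147040)
-431497 - K = -431497 - 1*(-71030147040) = -431497 + 71030147040 = 71029715543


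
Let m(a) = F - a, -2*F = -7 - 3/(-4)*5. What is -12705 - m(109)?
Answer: -100781/8 ≈ -12598.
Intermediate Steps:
F = 13/8 (F = -(-7 - 3/(-4)*5)/2 = -(-7 - 3*(-¼)*5)/2 = -(-7 + (¾)*5)/2 = -(-7 + 15/4)/2 = -½*(-13/4) = 13/8 ≈ 1.6250)
m(a) = 13/8 - a
-12705 - m(109) = -12705 - (13/8 - 1*109) = -12705 - (13/8 - 109) = -12705 - 1*(-859/8) = -12705 + 859/8 = -100781/8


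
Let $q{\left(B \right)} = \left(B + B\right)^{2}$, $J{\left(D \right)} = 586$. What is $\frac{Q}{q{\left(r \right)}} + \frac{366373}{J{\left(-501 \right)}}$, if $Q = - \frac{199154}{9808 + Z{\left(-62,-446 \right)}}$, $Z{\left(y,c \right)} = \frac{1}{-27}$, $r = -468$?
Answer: $\frac{787034858175379}{1258833058080} \approx 625.21$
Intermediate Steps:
$Z{\left(y,c \right)} = - \frac{1}{27}$
$Q = - \frac{5377158}{264815}$ ($Q = - \frac{199154}{9808 - \frac{1}{27}} = - \frac{199154}{\frac{264815}{27}} = \left(-199154\right) \frac{27}{264815} = - \frac{5377158}{264815} \approx -20.305$)
$q{\left(B \right)} = 4 B^{2}$ ($q{\left(B \right)} = \left(2 B\right)^{2} = 4 B^{2}$)
$\frac{Q}{q{\left(r \right)}} + \frac{366373}{J{\left(-501 \right)}} = - \frac{5377158}{264815 \cdot 4 \left(-468\right)^{2}} + \frac{366373}{586} = - \frac{5377158}{264815 \cdot 4 \cdot 219024} + 366373 \cdot \frac{1}{586} = - \frac{5377158}{264815 \cdot 876096} + \frac{366373}{586} = \left(- \frac{5377158}{264815}\right) \frac{1}{876096} + \frac{366373}{586} = - \frac{99577}{4296358560} + \frac{366373}{586} = \frac{787034858175379}{1258833058080}$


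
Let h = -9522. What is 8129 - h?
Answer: 17651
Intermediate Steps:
8129 - h = 8129 - 1*(-9522) = 8129 + 9522 = 17651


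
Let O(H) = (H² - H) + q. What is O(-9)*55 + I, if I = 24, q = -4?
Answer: 4754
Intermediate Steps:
O(H) = -4 + H² - H (O(H) = (H² - H) - 4 = -4 + H² - H)
O(-9)*55 + I = (-4 + (-9)² - 1*(-9))*55 + 24 = (-4 + 81 + 9)*55 + 24 = 86*55 + 24 = 4730 + 24 = 4754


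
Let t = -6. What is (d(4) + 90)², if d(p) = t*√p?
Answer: 6084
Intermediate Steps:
d(p) = -6*√p
(d(4) + 90)² = (-6*√4 + 90)² = (-6*2 + 90)² = (-12 + 90)² = 78² = 6084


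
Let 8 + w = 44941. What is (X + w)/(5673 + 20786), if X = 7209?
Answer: 52142/26459 ≈ 1.9707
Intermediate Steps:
w = 44933 (w = -8 + 44941 = 44933)
(X + w)/(5673 + 20786) = (7209 + 44933)/(5673 + 20786) = 52142/26459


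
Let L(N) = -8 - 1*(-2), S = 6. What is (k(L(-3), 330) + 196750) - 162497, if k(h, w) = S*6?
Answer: 34289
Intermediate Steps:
L(N) = -6 (L(N) = -8 + 2 = -6)
k(h, w) = 36 (k(h, w) = 6*6 = 36)
(k(L(-3), 330) + 196750) - 162497 = (36 + 196750) - 162497 = 196786 - 162497 = 34289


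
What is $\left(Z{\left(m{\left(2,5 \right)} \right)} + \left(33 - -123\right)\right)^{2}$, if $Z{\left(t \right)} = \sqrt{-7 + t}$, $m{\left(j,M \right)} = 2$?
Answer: $\left(156 + i \sqrt{5}\right)^{2} \approx 24331.0 + 697.65 i$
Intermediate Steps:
$\left(Z{\left(m{\left(2,5 \right)} \right)} + \left(33 - -123\right)\right)^{2} = \left(\sqrt{-7 + 2} + \left(33 - -123\right)\right)^{2} = \left(\sqrt{-5} + \left(33 + 123\right)\right)^{2} = \left(i \sqrt{5} + 156\right)^{2} = \left(156 + i \sqrt{5}\right)^{2}$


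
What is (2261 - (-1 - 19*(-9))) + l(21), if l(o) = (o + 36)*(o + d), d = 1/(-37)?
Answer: 121599/37 ≈ 3286.5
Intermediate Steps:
d = -1/37 ≈ -0.027027
l(o) = (36 + o)*(-1/37 + o) (l(o) = (o + 36)*(o - 1/37) = (36 + o)*(-1/37 + o))
(2261 - (-1 - 19*(-9))) + l(21) = (2261 - (-1 - 19*(-9))) + (-36/37 + 21**2 + (1331/37)*21) = (2261 - (-1 + 171)) + (-36/37 + 441 + 27951/37) = (2261 - 1*170) + 44232/37 = (2261 - 170) + 44232/37 = 2091 + 44232/37 = 121599/37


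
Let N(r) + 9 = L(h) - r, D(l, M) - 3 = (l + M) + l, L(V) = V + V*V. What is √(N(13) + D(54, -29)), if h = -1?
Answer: 2*√15 ≈ 7.7460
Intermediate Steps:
L(V) = V + V²
D(l, M) = 3 + M + 2*l (D(l, M) = 3 + ((l + M) + l) = 3 + ((M + l) + l) = 3 + (M + 2*l) = 3 + M + 2*l)
N(r) = -9 - r (N(r) = -9 + (-(1 - 1) - r) = -9 + (-1*0 - r) = -9 + (0 - r) = -9 - r)
√(N(13) + D(54, -29)) = √((-9 - 1*13) + (3 - 29 + 2*54)) = √((-9 - 13) + (3 - 29 + 108)) = √(-22 + 82) = √60 = 2*√15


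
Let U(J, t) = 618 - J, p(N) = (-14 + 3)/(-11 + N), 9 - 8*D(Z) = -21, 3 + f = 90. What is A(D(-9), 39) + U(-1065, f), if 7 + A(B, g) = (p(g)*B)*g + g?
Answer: 185645/112 ≈ 1657.5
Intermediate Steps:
f = 87 (f = -3 + 90 = 87)
D(Z) = 15/4 (D(Z) = 9/8 - ⅛*(-21) = 9/8 + 21/8 = 15/4)
p(N) = -11/(-11 + N)
A(B, g) = -7 + g - 11*B*g/(-11 + g) (A(B, g) = -7 + (((-11/(-11 + g))*B)*g + g) = -7 + ((-11*B/(-11 + g))*g + g) = -7 + (-11*B*g/(-11 + g) + g) = -7 + (g - 11*B*g/(-11 + g)) = -7 + g - 11*B*g/(-11 + g))
A(D(-9), 39) + U(-1065, f) = ((-11 + 39)*(-7 + 39) - 11*15/4*39)/(-11 + 39) + (618 - 1*(-1065)) = (28*32 - 6435/4)/28 + (618 + 1065) = (896 - 6435/4)/28 + 1683 = (1/28)*(-2851/4) + 1683 = -2851/112 + 1683 = 185645/112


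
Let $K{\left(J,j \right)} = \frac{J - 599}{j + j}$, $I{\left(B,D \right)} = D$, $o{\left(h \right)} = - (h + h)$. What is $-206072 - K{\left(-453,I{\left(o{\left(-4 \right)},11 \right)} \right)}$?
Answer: $- \frac{2266266}{11} \approx -2.0602 \cdot 10^{5}$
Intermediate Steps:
$o{\left(h \right)} = - 2 h$
$K{\left(J,j \right)} = \frac{-599 + J}{2 j}$
$-206072 - K{\left(-453,I{\left(o{\left(-4 \right)},11 \right)} \right)} = -206072 - \frac{-599 - 453}{2 \cdot 11} = -206072 - \frac{1}{2} \cdot \frac{1}{11} \left(-1052\right) = -206072 - - \frac{526}{11} = -206072 + \frac{526}{11} = - \frac{2266266}{11}$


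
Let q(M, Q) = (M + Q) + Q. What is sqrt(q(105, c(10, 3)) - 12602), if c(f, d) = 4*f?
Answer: I*sqrt(12417) ≈ 111.43*I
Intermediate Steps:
q(M, Q) = M + 2*Q
sqrt(q(105, c(10, 3)) - 12602) = sqrt((105 + 2*(4*10)) - 12602) = sqrt((105 + 2*40) - 12602) = sqrt((105 + 80) - 12602) = sqrt(185 - 12602) = sqrt(-12417) = I*sqrt(12417)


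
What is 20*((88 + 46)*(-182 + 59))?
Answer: -329640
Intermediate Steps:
20*((88 + 46)*(-182 + 59)) = 20*(134*(-123)) = 20*(-16482) = -329640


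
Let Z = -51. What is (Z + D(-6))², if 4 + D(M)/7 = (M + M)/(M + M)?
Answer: 5184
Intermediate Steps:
D(M) = -21 (D(M) = -28 + 7*((M + M)/(M + M)) = -28 + 7*((2*M)/((2*M))) = -28 + 7*((2*M)*(1/(2*M))) = -28 + 7*1 = -28 + 7 = -21)
(Z + D(-6))² = (-51 - 21)² = (-72)² = 5184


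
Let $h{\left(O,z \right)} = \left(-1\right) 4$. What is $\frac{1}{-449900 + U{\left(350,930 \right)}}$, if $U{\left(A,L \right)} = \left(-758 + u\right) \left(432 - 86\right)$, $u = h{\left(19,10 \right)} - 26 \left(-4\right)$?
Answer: $- \frac{1}{677568} \approx -1.4759 \cdot 10^{-6}$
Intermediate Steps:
$h{\left(O,z \right)} = -4$
$u = 100$ ($u = -4 - 26 \left(-4\right) = -4 - -104 = -4 + 104 = 100$)
$U{\left(A,L \right)} = -227668$ ($U{\left(A,L \right)} = \left(-758 + 100\right) \left(432 - 86\right) = \left(-658\right) 346 = -227668$)
$\frac{1}{-449900 + U{\left(350,930 \right)}} = \frac{1}{-449900 - 227668} = \frac{1}{-677568} = - \frac{1}{677568}$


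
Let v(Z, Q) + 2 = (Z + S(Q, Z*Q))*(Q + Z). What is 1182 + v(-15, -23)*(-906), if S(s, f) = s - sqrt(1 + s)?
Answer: -1305270 - 34428*I*sqrt(22) ≈ -1.3053e+6 - 1.6148e+5*I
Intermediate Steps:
v(Z, Q) = -2 + (Q + Z)*(Q + Z - sqrt(1 + Q)) (v(Z, Q) = -2 + (Z + (Q - sqrt(1 + Q)))*(Q + Z) = -2 + (Q + Z - sqrt(1 + Q))*(Q + Z) = -2 + (Q + Z)*(Q + Z - sqrt(1 + Q)))
1182 + v(-15, -23)*(-906) = 1182 + (-2 + (-15)**2 - 23*(-15) - 23*(-23 - sqrt(1 - 23)) - 15*(-23 - sqrt(1 - 23)))*(-906) = 1182 + (-2 + 225 + 345 - 23*(-23 - sqrt(-22)) - 15*(-23 - sqrt(-22)))*(-906) = 1182 + (-2 + 225 + 345 - 23*(-23 - I*sqrt(22)) - 15*(-23 - I*sqrt(22)))*(-906) = 1182 + (-2 + 225 + 345 + (529 + 23*I*sqrt(22)) + (345 + 15*I*sqrt(22)))*(-906) = 1182 + (1442 + 38*I*sqrt(22))*(-906) = 1182 + (-1306452 - 34428*I*sqrt(22)) = -1305270 - 34428*I*sqrt(22)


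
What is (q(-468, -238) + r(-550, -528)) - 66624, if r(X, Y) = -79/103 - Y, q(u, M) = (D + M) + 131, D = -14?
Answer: -6820430/103 ≈ -66218.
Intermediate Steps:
q(u, M) = 117 + M (q(u, M) = (-14 + M) + 131 = 117 + M)
r(X, Y) = -79/103 - Y (r(X, Y) = -79*1/103 - Y = -79/103 - Y)
(q(-468, -238) + r(-550, -528)) - 66624 = ((117 - 238) + (-79/103 - 1*(-528))) - 66624 = (-121 + (-79/103 + 528)) - 66624 = (-121 + 54305/103) - 66624 = 41842/103 - 66624 = -6820430/103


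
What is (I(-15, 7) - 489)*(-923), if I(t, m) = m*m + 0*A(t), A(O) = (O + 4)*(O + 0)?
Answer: 406120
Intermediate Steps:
A(O) = O*(4 + O) (A(O) = (4 + O)*O = O*(4 + O))
I(t, m) = m**2 (I(t, m) = m*m + 0*(t*(4 + t)) = m**2 + 0 = m**2)
(I(-15, 7) - 489)*(-923) = (7**2 - 489)*(-923) = (49 - 489)*(-923) = -440*(-923) = 406120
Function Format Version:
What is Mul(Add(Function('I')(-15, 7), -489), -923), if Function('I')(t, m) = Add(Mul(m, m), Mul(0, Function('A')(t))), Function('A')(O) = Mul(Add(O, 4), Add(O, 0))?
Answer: 406120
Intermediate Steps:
Function('A')(O) = Mul(O, Add(4, O)) (Function('A')(O) = Mul(Add(4, O), O) = Mul(O, Add(4, O)))
Function('I')(t, m) = Pow(m, 2) (Function('I')(t, m) = Add(Mul(m, m), Mul(0, Mul(t, Add(4, t)))) = Add(Pow(m, 2), 0) = Pow(m, 2))
Mul(Add(Function('I')(-15, 7), -489), -923) = Mul(Add(Pow(7, 2), -489), -923) = Mul(Add(49, -489), -923) = Mul(-440, -923) = 406120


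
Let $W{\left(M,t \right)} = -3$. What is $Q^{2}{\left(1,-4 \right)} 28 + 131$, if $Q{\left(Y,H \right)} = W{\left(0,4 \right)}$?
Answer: $383$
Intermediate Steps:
$Q{\left(Y,H \right)} = -3$
$Q^{2}{\left(1,-4 \right)} 28 + 131 = \left(-3\right)^{2} \cdot 28 + 131 = 9 \cdot 28 + 131 = 252 + 131 = 383$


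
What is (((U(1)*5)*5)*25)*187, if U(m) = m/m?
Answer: 116875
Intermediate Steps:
U(m) = 1
(((U(1)*5)*5)*25)*187 = (((1*5)*5)*25)*187 = ((5*5)*25)*187 = (25*25)*187 = 625*187 = 116875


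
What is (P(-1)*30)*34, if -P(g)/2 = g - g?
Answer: 0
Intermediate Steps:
P(g) = 0 (P(g) = -2*(g - g) = -2*0 = 0)
(P(-1)*30)*34 = (0*30)*34 = 0*34 = 0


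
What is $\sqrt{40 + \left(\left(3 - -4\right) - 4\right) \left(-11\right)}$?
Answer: $\sqrt{7} \approx 2.6458$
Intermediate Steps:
$\sqrt{40 + \left(\left(3 - -4\right) - 4\right) \left(-11\right)} = \sqrt{40 + \left(\left(3 + 4\right) - 4\right) \left(-11\right)} = \sqrt{40 + \left(7 - 4\right) \left(-11\right)} = \sqrt{40 + 3 \left(-11\right)} = \sqrt{40 - 33} = \sqrt{7}$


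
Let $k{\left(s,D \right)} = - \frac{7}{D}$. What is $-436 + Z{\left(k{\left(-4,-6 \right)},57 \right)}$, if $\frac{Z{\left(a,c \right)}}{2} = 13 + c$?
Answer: $-296$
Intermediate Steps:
$Z{\left(a,c \right)} = 26 + 2 c$ ($Z{\left(a,c \right)} = 2 \left(13 + c\right) = 26 + 2 c$)
$-436 + Z{\left(k{\left(-4,-6 \right)},57 \right)} = -436 + \left(26 + 2 \cdot 57\right) = -436 + \left(26 + 114\right) = -436 + 140 = -296$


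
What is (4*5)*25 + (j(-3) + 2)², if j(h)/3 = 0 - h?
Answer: 621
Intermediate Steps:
j(h) = -3*h (j(h) = 3*(0 - h) = 3*(-h) = -3*h)
(4*5)*25 + (j(-3) + 2)² = (4*5)*25 + (-3*(-3) + 2)² = 20*25 + (9 + 2)² = 500 + 11² = 500 + 121 = 621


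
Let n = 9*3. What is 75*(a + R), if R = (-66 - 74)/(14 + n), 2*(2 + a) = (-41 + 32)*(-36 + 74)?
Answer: -542475/41 ≈ -13231.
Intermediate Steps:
n = 27
a = -173 (a = -2 + ((-41 + 32)*(-36 + 74))/2 = -2 + (-9*38)/2 = -2 + (½)*(-342) = -2 - 171 = -173)
R = -140/41 (R = (-66 - 74)/(14 + 27) = -140/41 ≈ -3.4146)
75*(a + R) = 75*(-173 - 140/41) = 75*(-7233/41) = -542475/41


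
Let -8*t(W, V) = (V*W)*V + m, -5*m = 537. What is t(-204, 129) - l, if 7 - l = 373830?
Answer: 31927277/40 ≈ 7.9818e+5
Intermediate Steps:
m = -537/5 (m = -1/5*537 = -537/5 ≈ -107.40)
l = -373823 (l = 7 - 1*373830 = 7 - 373830 = -373823)
t(W, V) = 537/40 - W*V**2/8 (t(W, V) = -((V*W)*V - 537/5)/8 = -(W*V**2 - 537/5)/8 = -(-537/5 + W*V**2)/8 = 537/40 - W*V**2/8)
t(-204, 129) - l = (537/40 - 1/8*(-204)*129**2) - 1*(-373823) = (537/40 - 1/8*(-204)*16641) + 373823 = (537/40 + 848691/2) + 373823 = 16974357/40 + 373823 = 31927277/40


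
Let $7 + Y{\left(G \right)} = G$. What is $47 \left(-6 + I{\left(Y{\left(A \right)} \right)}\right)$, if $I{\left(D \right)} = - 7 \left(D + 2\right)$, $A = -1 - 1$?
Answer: $2021$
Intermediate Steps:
$A = -2$ ($A = -1 - 1 = -2$)
$Y{\left(G \right)} = -7 + G$
$I{\left(D \right)} = -14 - 7 D$ ($I{\left(D \right)} = - 7 \left(2 + D\right) = -14 - 7 D$)
$47 \left(-6 + I{\left(Y{\left(A \right)} \right)}\right) = 47 \left(-6 - \left(14 + 7 \left(-7 - 2\right)\right)\right) = 47 \left(-6 - -49\right) = 47 \left(-6 + \left(-14 + 63\right)\right) = 47 \left(-6 + 49\right) = 47 \cdot 43 = 2021$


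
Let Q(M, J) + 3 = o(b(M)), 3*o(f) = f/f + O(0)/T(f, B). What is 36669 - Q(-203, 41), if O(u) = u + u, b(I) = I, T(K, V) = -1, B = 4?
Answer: 110015/3 ≈ 36672.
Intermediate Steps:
O(u) = 2*u
o(f) = ⅓ (o(f) = (f/f + (2*0)/(-1))/3 = (1 + 0*(-1))/3 = (1 + 0)/3 = (⅓)*1 = ⅓)
Q(M, J) = -8/3 (Q(M, J) = -3 + ⅓ = -8/3)
36669 - Q(-203, 41) = 36669 - 1*(-8/3) = 36669 + 8/3 = 110015/3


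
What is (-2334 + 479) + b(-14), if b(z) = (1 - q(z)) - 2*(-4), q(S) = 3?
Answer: -1849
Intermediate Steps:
b(z) = 6 (b(z) = (1 - 1*3) - 2*(-4) = (1 - 3) + 8 = -2 + 8 = 6)
(-2334 + 479) + b(-14) = (-2334 + 479) + 6 = -1855 + 6 = -1849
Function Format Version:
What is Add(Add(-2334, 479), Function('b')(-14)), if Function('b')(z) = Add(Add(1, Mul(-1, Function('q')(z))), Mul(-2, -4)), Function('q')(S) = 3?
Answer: -1849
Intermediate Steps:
Function('b')(z) = 6 (Function('b')(z) = Add(Add(1, Mul(-1, 3)), Mul(-2, -4)) = Add(Add(1, -3), 8) = Add(-2, 8) = 6)
Add(Add(-2334, 479), Function('b')(-14)) = Add(Add(-2334, 479), 6) = Add(-1855, 6) = -1849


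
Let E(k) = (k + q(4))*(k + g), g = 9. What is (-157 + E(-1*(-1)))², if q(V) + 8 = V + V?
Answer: 21609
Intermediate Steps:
q(V) = -8 + 2*V (q(V) = -8 + (V + V) = -8 + 2*V)
E(k) = k*(9 + k) (E(k) = (k + (-8 + 2*4))*(k + 9) = (k + (-8 + 8))*(9 + k) = (k + 0)*(9 + k) = k*(9 + k))
(-157 + E(-1*(-1)))² = (-157 + (-1*(-1))*(9 - 1*(-1)))² = (-157 + 1*(9 + 1))² = (-157 + 1*10)² = (-157 + 10)² = (-147)² = 21609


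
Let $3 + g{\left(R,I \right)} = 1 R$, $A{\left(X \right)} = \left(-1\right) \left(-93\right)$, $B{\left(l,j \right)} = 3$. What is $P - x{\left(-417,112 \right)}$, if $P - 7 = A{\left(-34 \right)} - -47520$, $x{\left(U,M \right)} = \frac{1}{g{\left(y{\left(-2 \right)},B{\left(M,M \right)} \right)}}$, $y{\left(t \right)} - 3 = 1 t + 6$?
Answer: $\frac{190479}{4} \approx 47620.0$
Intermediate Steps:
$y{\left(t \right)} = 9 + t$ ($y{\left(t \right)} = 3 + \left(1 t + 6\right) = 3 + \left(t + 6\right) = 3 + \left(6 + t\right) = 9 + t$)
$A{\left(X \right)} = 93$
$g{\left(R,I \right)} = -3 + R$ ($g{\left(R,I \right)} = -3 + 1 R = -3 + R$)
$x{\left(U,M \right)} = \frac{1}{4}$ ($x{\left(U,M \right)} = \frac{1}{-3 + \left(9 - 2\right)} = \frac{1}{-3 + 7} = \frac{1}{4}$)
$P = 47620$ ($P = 7 + \left(93 - -47520\right) = 7 + \left(93 + 47520\right) = 7 + 47613 = 47620$)
$P - x{\left(-417,112 \right)} = 47620 - \frac{1}{4} = \frac{190479}{4}$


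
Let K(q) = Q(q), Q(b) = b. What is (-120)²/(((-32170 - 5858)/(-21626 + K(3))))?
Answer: 25947600/3169 ≈ 8187.9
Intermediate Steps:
K(q) = q
(-120)²/(((-32170 - 5858)/(-21626 + K(3)))) = (-120)²/(((-32170 - 5858)/(-21626 + 3))) = 14400/((-38028/(-21623))) = 14400/((-38028*(-1/21623))) = 14400/(38028/21623) = 14400*(21623/38028) = 25947600/3169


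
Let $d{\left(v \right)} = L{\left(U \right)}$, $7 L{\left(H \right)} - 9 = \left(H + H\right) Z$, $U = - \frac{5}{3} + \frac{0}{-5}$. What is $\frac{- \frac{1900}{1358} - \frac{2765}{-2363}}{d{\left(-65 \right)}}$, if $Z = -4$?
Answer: $- \frac{1102245}{15357137} \approx -0.071774$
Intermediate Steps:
$U = - \frac{5}{3}$ ($U = \left(-5\right) \frac{1}{3} + 0 \left(- \frac{1}{5}\right) = - \frac{5}{3} + 0 = - \frac{5}{3} \approx -1.6667$)
$L{\left(H \right)} = \frac{9}{7} - \frac{8 H}{7}$ ($L{\left(H \right)} = \frac{9}{7} + \frac{\left(H + H\right) \left(-4\right)}{7} = \frac{9}{7} + \frac{2 H \left(-4\right)}{7} = \frac{9}{7} + \frac{\left(-8\right) H}{7} = \frac{9}{7} - \frac{8 H}{7}$)
$d{\left(v \right)} = \frac{67}{21}$ ($d{\left(v \right)} = \frac{9}{7} - - \frac{40}{21} = \frac{9}{7} + \frac{40}{21} = \frac{67}{21}$)
$\frac{- \frac{1900}{1358} - \frac{2765}{-2363}}{d{\left(-65 \right)}} = \frac{- \frac{1900}{1358} - \frac{2765}{-2363}}{\frac{67}{21}} = \left(\left(-1900\right) \frac{1}{1358} - - \frac{2765}{2363}\right) \frac{21}{67} = \left(- \frac{950}{679} + \frac{2765}{2363}\right) \frac{21}{67} = \left(- \frac{367415}{1604477}\right) \frac{21}{67} = - \frac{1102245}{15357137}$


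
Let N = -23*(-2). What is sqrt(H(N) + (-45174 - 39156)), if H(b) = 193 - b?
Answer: I*sqrt(84183) ≈ 290.14*I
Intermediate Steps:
N = 46
sqrt(H(N) + (-45174 - 39156)) = sqrt((193 - 1*46) + (-45174 - 39156)) = sqrt((193 - 46) - 84330) = sqrt(147 - 84330) = sqrt(-84183) = I*sqrt(84183)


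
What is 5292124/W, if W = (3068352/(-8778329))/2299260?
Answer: -317900105332443485/9132 ≈ -3.4812e+13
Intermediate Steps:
W = -36528/240281675435 (W = (3068352*(-1/8778329))*(1/2299260) = -438336/1254047*1/2299260 = -36528/240281675435 ≈ -1.5202e-7)
5292124/W = 5292124/(-36528/240281675435) = 5292124*(-240281675435/36528) = -317900105332443485/9132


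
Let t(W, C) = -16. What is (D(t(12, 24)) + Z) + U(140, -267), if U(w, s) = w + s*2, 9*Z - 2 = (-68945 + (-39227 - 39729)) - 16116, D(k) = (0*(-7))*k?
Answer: -167561/9 ≈ -18618.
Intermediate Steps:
D(k) = 0 (D(k) = 0*k = 0)
Z = -164015/9 (Z = 2/9 + ((-68945 + (-39227 - 39729)) - 16116)/9 = 2/9 + ((-68945 - 78956) - 16116)/9 = 2/9 + (-147901 - 16116)/9 = 2/9 + (⅑)*(-164017) = 2/9 - 164017/9 = -164015/9 ≈ -18224.)
U(w, s) = w + 2*s
(D(t(12, 24)) + Z) + U(140, -267) = (0 - 164015/9) + (140 + 2*(-267)) = -164015/9 + (140 - 534) = -164015/9 - 394 = -167561/9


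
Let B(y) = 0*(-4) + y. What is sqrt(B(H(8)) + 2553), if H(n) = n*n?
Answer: sqrt(2617) ≈ 51.157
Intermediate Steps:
H(n) = n**2
B(y) = y (B(y) = 0 + y = y)
sqrt(B(H(8)) + 2553) = sqrt(8**2 + 2553) = sqrt(64 + 2553) = sqrt(2617)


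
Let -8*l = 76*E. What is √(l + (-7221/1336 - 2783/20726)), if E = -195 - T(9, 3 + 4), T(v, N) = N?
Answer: 5*√3667781692969186/6922484 ≈ 43.743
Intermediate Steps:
E = -202 (E = -195 - (3 + 4) = -195 - 1*7 = -195 - 7 = -202)
l = 1919 (l = -19*(-202)/2 = -⅛*(-15352) = 1919)
√(l + (-7221/1336 - 2783/20726)) = √(1919 + (-7221/1336 - 2783/20726)) = √(1919 - 76690267/13844968) = √(26491803325/13844968) = 5*√3667781692969186/6922484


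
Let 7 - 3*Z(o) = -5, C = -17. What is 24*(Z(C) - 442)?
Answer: -10512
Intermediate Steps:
Z(o) = 4 (Z(o) = 7/3 - 1/3*(-5) = 7/3 + 5/3 = 4)
24*(Z(C) - 442) = 24*(4 - 442) = 24*(-438) = -10512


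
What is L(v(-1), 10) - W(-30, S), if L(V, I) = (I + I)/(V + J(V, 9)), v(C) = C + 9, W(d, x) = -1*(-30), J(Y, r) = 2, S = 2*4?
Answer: -28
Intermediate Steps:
S = 8
W(d, x) = 30
v(C) = 9 + C
L(V, I) = 2*I/(2 + V) (L(V, I) = (I + I)/(V + 2) = (2*I)/(2 + V) = 2*I/(2 + V))
L(v(-1), 10) - W(-30, S) = 2*10/(2 + (9 - 1)) - 1*30 = 2*10/(2 + 8) - 30 = 2*10/10 - 30 = 2*10*(⅒) - 30 = 2 - 30 = -28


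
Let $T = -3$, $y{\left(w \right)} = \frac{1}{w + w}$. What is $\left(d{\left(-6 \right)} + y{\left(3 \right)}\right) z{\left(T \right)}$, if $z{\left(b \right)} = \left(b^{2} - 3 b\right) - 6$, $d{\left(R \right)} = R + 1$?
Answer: $-58$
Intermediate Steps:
$d{\left(R \right)} = 1 + R$
$y{\left(w \right)} = \frac{1}{2 w}$
$z{\left(b \right)} = -6 + b^{2} - 3 b$
$\left(d{\left(-6 \right)} + y{\left(3 \right)}\right) z{\left(T \right)} = \left(\left(1 - 6\right) + \frac{1}{2 \cdot 3}\right) \left(-6 + \left(-3\right)^{2} - -9\right) = \left(-5 + \frac{1}{2} \cdot \frac{1}{3}\right) \left(-6 + 9 + 9\right) = \left(-5 + \frac{1}{6}\right) 12 = \left(- \frac{29}{6}\right) 12 = -58$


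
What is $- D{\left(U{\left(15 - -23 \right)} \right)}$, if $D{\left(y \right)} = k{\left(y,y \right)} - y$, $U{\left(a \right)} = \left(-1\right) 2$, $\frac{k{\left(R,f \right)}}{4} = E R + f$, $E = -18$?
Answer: $-138$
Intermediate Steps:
$k{\left(R,f \right)} = - 72 R + 4 f$ ($k{\left(R,f \right)} = 4 \left(- 18 R + f\right) = 4 \left(f - 18 R\right) = - 72 R + 4 f$)
$U{\left(a \right)} = -2$
$D{\left(y \right)} = - 69 y$ ($D{\left(y \right)} = \left(- 72 y + 4 y\right) - y = - 68 y - y = - 69 y$)
$- D{\left(U{\left(15 - -23 \right)} \right)} = - \left(-69\right) \left(-2\right) = \left(-1\right) 138 = -138$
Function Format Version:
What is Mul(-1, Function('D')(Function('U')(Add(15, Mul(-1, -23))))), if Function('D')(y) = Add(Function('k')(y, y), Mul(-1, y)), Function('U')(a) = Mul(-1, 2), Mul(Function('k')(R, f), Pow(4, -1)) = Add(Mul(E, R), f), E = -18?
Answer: -138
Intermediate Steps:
Function('k')(R, f) = Add(Mul(-72, R), Mul(4, f)) (Function('k')(R, f) = Mul(4, Add(Mul(-18, R), f)) = Mul(4, Add(f, Mul(-18, R))) = Add(Mul(-72, R), Mul(4, f)))
Function('U')(a) = -2
Function('D')(y) = Mul(-69, y) (Function('D')(y) = Add(Add(Mul(-72, y), Mul(4, y)), Mul(-1, y)) = Add(Mul(-68, y), Mul(-1, y)) = Mul(-69, y))
Mul(-1, Function('D')(Function('U')(Add(15, Mul(-1, -23))))) = Mul(-1, Mul(-69, -2)) = Mul(-1, 138) = -138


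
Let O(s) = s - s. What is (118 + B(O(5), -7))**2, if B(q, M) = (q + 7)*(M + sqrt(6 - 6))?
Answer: 4761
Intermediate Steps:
O(s) = 0
B(q, M) = M*(7 + q) (B(q, M) = (7 + q)*(M + sqrt(0)) = (7 + q)*(M + 0) = (7 + q)*M = M*(7 + q))
(118 + B(O(5), -7))**2 = (118 - 7*(7 + 0))**2 = (118 - 7*7)**2 = (118 - 49)**2 = 69**2 = 4761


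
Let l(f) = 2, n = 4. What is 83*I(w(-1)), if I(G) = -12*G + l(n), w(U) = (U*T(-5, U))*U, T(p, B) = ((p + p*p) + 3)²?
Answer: -526718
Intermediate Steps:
T(p, B) = (3 + p + p²)² (T(p, B) = ((p + p²) + 3)² = (3 + p + p²)²)
w(U) = 529*U² (w(U) = (U*(3 - 5 + (-5)²)²)*U = (U*(3 - 5 + 25)²)*U = (U*23²)*U = (U*529)*U = (529*U)*U = 529*U²)
I(G) = 2 - 12*G (I(G) = -12*G + 2 = 2 - 12*G)
83*I(w(-1)) = 83*(2 - 6348*(-1)²) = 83*(2 - 6348) = 83*(-6346) = -526718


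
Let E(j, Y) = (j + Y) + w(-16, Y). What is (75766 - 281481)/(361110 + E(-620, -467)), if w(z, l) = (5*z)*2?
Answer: -205715/359863 ≈ -0.57165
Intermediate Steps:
w(z, l) = 10*z
E(j, Y) = -160 + Y + j (E(j, Y) = (j + Y) + 10*(-16) = (Y + j) - 160 = -160 + Y + j)
(75766 - 281481)/(361110 + E(-620, -467)) = (75766 - 281481)/(361110 + (-160 - 467 - 620)) = -205715/(361110 - 1247) = -205715/359863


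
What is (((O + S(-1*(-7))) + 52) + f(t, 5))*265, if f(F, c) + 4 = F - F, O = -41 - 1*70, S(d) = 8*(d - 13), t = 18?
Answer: -29415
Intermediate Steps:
S(d) = -104 + 8*d (S(d) = 8*(-13 + d) = -104 + 8*d)
O = -111 (O = -41 - 70 = -111)
f(F, c) = -4 (f(F, c) = -4 + (F - F) = -4 + 0 = -4)
(((O + S(-1*(-7))) + 52) + f(t, 5))*265 = (((-111 + (-104 + 8*(-1*(-7)))) + 52) - 4)*265 = (((-111 + (-104 + 8*7)) + 52) - 4)*265 = (((-111 + (-104 + 56)) + 52) - 4)*265 = (((-111 - 48) + 52) - 4)*265 = ((-159 + 52) - 4)*265 = (-107 - 4)*265 = -111*265 = -29415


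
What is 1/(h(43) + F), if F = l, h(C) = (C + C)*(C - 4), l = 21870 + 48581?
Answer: 1/73805 ≈ 1.3549e-5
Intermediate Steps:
l = 70451
h(C) = 2*C*(-4 + C) (h(C) = (2*C)*(-4 + C) = 2*C*(-4 + C))
F = 70451
1/(h(43) + F) = 1/(2*43*(-4 + 43) + 70451) = 1/(2*43*39 + 70451) = 1/(3354 + 70451) = 1/73805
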